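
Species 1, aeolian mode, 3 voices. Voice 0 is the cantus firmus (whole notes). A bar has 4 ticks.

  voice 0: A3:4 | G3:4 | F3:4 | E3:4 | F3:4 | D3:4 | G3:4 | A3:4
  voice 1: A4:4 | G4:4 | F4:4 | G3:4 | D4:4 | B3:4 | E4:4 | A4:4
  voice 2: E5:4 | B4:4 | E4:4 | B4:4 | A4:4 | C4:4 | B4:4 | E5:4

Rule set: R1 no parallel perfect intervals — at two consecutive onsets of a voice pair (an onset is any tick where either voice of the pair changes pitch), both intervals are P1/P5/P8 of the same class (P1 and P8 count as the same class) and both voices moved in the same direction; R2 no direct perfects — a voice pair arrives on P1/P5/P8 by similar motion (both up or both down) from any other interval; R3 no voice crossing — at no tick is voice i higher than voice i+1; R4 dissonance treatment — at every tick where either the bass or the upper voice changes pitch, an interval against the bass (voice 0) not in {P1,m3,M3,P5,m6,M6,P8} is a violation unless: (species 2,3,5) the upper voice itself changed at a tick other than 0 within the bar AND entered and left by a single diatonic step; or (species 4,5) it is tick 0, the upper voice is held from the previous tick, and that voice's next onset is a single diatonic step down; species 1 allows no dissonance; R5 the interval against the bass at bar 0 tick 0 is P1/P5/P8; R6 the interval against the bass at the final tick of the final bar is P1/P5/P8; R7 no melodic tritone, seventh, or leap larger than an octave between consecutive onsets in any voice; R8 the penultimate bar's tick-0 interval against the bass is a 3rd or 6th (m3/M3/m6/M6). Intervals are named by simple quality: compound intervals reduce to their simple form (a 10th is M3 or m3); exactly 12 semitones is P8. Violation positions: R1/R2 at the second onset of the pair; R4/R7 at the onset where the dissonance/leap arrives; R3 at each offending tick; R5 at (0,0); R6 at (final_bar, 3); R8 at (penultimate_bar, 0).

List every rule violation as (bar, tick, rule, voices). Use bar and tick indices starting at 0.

bar 0: v0=A3 v1=A4 v2=E5 downbeat P5
bar 1: v0=G3 v1=G4 v2=B4 downbeat M3
bar 2: v0=F3 v1=F4 v2=E4 downbeat M7
bar 3: v0=E3 v1=G3 v2=B4 downbeat P5
bar 4: v0=F3 v1=D4 v2=A4 downbeat M3
bar 5: v0=D3 v1=B3 v2=C4 downbeat m7
bar 6: v0=G3 v1=E4 v2=B4 downbeat M3
bar 7: v0=A3 v1=A4 v2=E5 downbeat P5
  -> R1 @ bar 1 tick 0 v(0, 1): A3/A4 P8 -> G3/G4 P8 similar
  -> R1 @ bar 2 tick 0 v(0, 1): G3/G4 P8 -> F3/F4 P8 similar
  -> R3 @ bar 2 tick 0 v(1, 2): F4 above E4
  -> R4 @ bar 2 tick 0 v(0, 2): F3/E4 M7 untreated
  -> R3 @ bar 2 tick 1 v(1, 2): F4 above E4
  -> R3 @ bar 2 tick 2 v(1, 2): F4 above E4
  -> R3 @ bar 2 tick 3 v(1, 2): F4 above E4
  -> R7 @ bar 3 tick 0 v(1,): F4->G3 leap 10st
  -> R4 @ bar 5 tick 0 v(0, 2): D3/C4 m7 untreated
  -> R2 @ bar 6 tick 0 v(1, 2): B3/C4 m2 -> E4/B4 P5 similar
  -> R7 @ bar 6 tick 0 v(2,): C4->B4 leap 11st
  -> R1 @ bar 7 tick 0 v(1, 2): E4/B4 P5 -> A4/E5 P5 similar
  -> R2 @ bar 7 tick 0 v(0, 1): G3/E4 M6 -> A3/A4 P8 similar
  -> R2 @ bar 7 tick 0 v(0, 2): G3/B4 M3 -> A3/E5 P5 similar

(1, 0, R1, (0, 1))
(2, 0, R1, (0, 1))
(2, 0, R3, (1, 2))
(2, 0, R4, (0, 2))
(2, 1, R3, (1, 2))
(2, 2, R3, (1, 2))
(2, 3, R3, (1, 2))
(3, 0, R7, (1,))
(5, 0, R4, (0, 2))
(6, 0, R2, (1, 2))
(6, 0, R7, (2,))
(7, 0, R1, (1, 2))
(7, 0, R2, (0, 1))
(7, 0, R2, (0, 2))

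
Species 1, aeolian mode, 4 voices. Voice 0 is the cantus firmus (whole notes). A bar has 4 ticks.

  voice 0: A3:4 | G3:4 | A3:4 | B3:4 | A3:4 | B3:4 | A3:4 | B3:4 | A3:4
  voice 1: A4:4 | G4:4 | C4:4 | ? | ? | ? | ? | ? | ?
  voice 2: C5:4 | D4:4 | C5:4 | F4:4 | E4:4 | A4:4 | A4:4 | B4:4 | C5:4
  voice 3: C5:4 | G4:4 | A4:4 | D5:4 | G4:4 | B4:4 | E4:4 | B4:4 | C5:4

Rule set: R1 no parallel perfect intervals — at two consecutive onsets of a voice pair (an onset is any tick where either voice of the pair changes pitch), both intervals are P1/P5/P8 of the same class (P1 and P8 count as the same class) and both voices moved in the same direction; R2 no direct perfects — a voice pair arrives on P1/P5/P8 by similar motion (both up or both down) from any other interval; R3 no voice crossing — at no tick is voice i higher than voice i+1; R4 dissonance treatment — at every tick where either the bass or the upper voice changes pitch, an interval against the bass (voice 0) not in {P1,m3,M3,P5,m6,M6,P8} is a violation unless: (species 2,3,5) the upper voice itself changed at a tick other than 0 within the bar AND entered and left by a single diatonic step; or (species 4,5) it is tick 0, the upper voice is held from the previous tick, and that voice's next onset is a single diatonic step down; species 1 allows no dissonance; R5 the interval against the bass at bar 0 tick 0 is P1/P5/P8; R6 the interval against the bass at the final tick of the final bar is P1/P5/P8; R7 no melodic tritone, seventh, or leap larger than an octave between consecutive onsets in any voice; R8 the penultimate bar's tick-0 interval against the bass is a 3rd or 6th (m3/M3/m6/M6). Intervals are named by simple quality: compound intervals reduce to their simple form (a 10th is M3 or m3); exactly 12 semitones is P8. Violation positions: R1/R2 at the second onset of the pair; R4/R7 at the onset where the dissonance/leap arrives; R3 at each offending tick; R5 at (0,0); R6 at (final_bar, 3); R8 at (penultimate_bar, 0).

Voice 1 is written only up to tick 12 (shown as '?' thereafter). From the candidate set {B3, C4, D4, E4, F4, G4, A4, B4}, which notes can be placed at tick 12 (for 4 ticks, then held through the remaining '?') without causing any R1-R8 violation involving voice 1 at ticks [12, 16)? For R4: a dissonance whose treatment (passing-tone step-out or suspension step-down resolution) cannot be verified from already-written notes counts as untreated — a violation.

{B3}

B3: legal
C4: violates R4
D4: violates R2
E4: violates R4
F4: violates R4
G4: violates R2,R3
A4: violates R3,R4
B4: violates R2,R3,R7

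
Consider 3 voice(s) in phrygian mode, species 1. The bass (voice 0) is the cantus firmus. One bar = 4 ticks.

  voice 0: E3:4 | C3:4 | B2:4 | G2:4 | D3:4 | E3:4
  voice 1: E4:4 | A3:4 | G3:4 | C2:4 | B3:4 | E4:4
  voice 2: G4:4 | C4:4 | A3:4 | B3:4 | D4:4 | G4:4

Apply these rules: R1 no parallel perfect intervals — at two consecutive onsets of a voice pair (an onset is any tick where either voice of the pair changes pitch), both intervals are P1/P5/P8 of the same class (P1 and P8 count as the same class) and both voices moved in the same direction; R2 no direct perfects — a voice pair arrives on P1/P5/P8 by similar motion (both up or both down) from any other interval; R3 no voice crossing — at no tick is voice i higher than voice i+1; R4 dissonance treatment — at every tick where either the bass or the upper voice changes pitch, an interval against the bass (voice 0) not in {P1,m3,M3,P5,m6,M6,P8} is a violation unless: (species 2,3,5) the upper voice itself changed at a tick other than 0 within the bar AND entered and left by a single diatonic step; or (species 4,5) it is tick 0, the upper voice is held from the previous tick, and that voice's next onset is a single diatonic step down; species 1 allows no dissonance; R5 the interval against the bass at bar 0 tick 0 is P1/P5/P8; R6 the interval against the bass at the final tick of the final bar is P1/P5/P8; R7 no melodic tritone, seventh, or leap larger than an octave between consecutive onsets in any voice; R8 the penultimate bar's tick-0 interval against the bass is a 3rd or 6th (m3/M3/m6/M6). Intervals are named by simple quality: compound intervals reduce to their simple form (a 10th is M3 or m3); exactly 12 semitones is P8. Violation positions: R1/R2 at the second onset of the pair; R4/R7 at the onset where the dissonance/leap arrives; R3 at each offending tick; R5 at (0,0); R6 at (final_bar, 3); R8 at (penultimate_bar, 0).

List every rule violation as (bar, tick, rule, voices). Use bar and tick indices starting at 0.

bar 0: v0=E3 v1=E4 v2=G4 downbeat m3
bar 1: v0=C3 v1=A3 v2=C4 downbeat P8
bar 2: v0=B2 v1=G3 v2=A3 downbeat m7
bar 3: v0=G2 v1=C2 v2=B3 downbeat M3
bar 4: v0=D3 v1=B3 v2=D4 downbeat P8
bar 5: v0=E3 v1=E4 v2=G4 downbeat m3
  -> R5 @ bar 0 tick 0 v(0, 2): opens on m3
  -> R2 @ bar 1 tick 0 v(0, 2): E3/G4 m3 -> C3/C4 P8 similar
  -> R4 @ bar 2 tick 0 v(0, 2): B2/A3 m7 untreated
  -> R2 @ bar 3 tick 0 v(0, 1): B2/G3 m6 -> G2/C2 P5 similar
  -> R3 @ bar 3 tick 0 v(0, 1): G2 above C2
  -> R7 @ bar 3 tick 0 v(1,): G3->C2 leap 19st
  -> R3 @ bar 3 tick 1 v(0, 1): G2 above C2
  -> R3 @ bar 3 tick 2 v(0, 1): G2 above C2
  -> R3 @ bar 3 tick 3 v(0, 1): G2 above C2
  -> R2 @ bar 4 tick 0 v(0, 2): G2/B3 M3 -> D3/D4 P8 similar
  -> R7 @ bar 4 tick 0 v(1,): C2->B3 leap 23st
  -> R8 @ bar 4 tick 0 v(0, 2): penult P8 not 3rd/6th
  -> R2 @ bar 5 tick 0 v(0, 1): D3/B3 M6 -> E3/E4 P8 similar
  -> R6 @ bar 5 tick 3 v(0, 2): closes on m3

(0, 0, R5, (0, 2))
(1, 0, R2, (0, 2))
(2, 0, R4, (0, 2))
(3, 0, R2, (0, 1))
(3, 0, R3, (0, 1))
(3, 0, R7, (1,))
(3, 1, R3, (0, 1))
(3, 2, R3, (0, 1))
(3, 3, R3, (0, 1))
(4, 0, R2, (0, 2))
(4, 0, R7, (1,))
(4, 0, R8, (0, 2))
(5, 0, R2, (0, 1))
(5, 3, R6, (0, 2))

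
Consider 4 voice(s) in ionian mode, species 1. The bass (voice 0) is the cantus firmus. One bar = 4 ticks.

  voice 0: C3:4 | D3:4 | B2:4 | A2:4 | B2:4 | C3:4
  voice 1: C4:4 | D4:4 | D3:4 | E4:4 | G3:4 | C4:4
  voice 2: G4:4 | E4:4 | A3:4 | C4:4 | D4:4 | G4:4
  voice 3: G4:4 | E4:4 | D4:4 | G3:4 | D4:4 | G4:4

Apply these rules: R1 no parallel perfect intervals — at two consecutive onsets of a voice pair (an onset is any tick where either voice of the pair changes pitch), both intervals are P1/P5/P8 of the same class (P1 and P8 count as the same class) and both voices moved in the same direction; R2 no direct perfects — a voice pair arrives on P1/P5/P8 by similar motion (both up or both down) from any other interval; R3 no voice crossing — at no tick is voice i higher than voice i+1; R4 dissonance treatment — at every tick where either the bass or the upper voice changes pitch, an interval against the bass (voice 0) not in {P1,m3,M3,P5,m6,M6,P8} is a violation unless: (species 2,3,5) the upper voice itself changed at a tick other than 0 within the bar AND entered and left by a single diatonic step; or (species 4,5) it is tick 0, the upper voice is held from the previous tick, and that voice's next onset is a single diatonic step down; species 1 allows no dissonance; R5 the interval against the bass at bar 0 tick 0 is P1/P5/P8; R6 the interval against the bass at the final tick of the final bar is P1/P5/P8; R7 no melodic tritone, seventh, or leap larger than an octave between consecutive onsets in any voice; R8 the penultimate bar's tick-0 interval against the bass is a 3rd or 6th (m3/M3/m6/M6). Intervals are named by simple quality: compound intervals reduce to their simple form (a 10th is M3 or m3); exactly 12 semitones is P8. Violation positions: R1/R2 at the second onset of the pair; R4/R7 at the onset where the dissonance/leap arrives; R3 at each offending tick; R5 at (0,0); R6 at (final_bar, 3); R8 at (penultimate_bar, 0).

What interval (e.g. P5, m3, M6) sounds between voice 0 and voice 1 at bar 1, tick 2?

P8

voice 0=D3 voice 1=D4 -> P8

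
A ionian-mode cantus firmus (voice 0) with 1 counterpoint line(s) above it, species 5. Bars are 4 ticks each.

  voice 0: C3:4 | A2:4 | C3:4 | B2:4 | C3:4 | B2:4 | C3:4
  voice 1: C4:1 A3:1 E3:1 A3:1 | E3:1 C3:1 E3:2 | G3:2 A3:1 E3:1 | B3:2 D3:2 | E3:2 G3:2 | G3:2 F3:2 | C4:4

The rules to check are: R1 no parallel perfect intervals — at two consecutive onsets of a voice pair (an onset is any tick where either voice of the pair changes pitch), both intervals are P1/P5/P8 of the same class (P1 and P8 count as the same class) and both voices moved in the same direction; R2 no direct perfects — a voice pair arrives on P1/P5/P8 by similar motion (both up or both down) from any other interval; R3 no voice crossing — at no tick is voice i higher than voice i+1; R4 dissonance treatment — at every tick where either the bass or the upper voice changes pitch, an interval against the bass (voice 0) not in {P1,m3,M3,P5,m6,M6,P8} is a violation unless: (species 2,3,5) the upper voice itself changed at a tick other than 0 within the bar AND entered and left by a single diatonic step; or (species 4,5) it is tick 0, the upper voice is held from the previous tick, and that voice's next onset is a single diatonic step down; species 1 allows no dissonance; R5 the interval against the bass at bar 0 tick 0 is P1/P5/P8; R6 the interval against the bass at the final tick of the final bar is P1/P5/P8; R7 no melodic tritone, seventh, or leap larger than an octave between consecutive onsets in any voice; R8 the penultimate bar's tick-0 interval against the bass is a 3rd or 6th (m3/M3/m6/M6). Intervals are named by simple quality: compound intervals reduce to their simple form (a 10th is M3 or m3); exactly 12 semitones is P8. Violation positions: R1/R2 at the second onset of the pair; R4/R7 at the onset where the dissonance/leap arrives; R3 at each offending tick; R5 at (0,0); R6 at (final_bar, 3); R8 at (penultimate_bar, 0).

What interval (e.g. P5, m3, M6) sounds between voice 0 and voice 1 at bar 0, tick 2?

voice 0=C3 voice 1=E3 -> M3

M3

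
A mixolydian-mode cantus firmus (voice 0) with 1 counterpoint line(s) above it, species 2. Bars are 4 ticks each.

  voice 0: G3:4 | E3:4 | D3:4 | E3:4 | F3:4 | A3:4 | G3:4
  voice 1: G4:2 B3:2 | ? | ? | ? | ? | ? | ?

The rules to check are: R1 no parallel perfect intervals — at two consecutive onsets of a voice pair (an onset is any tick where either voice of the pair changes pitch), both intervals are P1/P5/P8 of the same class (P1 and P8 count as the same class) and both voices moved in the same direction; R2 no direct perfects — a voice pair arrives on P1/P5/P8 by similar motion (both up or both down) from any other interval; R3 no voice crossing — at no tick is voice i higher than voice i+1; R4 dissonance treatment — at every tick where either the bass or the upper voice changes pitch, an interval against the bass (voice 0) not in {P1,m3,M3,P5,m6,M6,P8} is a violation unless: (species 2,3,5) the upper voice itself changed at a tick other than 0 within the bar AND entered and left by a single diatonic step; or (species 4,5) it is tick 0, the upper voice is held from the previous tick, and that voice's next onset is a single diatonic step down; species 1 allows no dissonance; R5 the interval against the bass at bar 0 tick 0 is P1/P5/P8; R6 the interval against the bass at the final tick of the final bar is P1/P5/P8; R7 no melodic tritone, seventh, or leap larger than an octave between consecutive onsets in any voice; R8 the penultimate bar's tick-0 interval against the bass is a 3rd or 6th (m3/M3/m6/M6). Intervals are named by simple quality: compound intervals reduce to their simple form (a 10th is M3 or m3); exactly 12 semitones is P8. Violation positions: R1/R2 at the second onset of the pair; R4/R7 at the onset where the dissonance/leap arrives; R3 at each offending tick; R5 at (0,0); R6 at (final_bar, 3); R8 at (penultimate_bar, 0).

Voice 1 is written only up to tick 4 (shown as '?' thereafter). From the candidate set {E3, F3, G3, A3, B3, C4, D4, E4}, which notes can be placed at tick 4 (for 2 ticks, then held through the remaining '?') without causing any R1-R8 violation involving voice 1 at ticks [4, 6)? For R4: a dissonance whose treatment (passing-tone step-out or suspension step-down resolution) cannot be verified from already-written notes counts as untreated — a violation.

E3: violates R2
F3: violates R4,R7
G3: legal
A3: violates R4
B3: legal
C4: legal
D4: violates R4
E4: legal

{B3, C4, E4, G3}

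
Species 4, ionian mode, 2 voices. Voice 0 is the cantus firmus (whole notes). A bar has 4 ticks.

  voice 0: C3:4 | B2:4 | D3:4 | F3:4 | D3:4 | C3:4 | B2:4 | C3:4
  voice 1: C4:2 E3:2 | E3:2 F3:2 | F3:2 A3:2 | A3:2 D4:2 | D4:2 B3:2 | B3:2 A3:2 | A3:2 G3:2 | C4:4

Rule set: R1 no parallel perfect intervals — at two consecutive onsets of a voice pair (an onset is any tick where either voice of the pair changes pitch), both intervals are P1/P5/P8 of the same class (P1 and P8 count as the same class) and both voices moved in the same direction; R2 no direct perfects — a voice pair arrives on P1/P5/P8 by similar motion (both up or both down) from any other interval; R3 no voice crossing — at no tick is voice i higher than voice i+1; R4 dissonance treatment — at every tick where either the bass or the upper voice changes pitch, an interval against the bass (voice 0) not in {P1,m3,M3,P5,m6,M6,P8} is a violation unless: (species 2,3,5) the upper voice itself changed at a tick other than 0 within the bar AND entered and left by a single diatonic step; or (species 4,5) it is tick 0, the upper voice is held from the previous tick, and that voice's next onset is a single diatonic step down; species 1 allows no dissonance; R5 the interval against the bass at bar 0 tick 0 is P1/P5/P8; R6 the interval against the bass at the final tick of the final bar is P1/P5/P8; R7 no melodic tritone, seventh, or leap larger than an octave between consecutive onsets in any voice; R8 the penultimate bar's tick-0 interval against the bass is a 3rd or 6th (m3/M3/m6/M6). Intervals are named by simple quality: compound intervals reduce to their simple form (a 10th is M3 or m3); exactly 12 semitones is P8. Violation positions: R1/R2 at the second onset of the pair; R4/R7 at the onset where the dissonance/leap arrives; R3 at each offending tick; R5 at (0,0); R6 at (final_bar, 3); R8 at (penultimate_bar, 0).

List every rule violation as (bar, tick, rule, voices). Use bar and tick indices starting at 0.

bar 0: v0=C3 v1=C4 downbeat P8
bar 1: v0=B2 v1=E3 downbeat P4
bar 2: v0=D3 v1=F3 downbeat m3
bar 3: v0=F3 v1=A3 downbeat M3
bar 4: v0=D3 v1=D4 downbeat P8
bar 5: v0=C3 v1=B3 downbeat M7
bar 6: v0=B2 v1=A3 downbeat m7
bar 7: v0=C3 v1=C4 downbeat P8
  -> R4 @ bar 1 tick 0 v(0, 1): B2/E3 P4 untreated
  -> R4 @ bar 1 tick 2 v(0, 1): B2/F3 TT untreated
  -> R8 @ bar 6 tick 0 v(0, 1): penult m7 not 3rd/6th
  -> R2 @ bar 7 tick 0 v(0, 1): B2/G3 m6 -> C3/C4 P8 similar

(1, 0, R4, (0, 1))
(1, 2, R4, (0, 1))
(6, 0, R8, (0, 1))
(7, 0, R2, (0, 1))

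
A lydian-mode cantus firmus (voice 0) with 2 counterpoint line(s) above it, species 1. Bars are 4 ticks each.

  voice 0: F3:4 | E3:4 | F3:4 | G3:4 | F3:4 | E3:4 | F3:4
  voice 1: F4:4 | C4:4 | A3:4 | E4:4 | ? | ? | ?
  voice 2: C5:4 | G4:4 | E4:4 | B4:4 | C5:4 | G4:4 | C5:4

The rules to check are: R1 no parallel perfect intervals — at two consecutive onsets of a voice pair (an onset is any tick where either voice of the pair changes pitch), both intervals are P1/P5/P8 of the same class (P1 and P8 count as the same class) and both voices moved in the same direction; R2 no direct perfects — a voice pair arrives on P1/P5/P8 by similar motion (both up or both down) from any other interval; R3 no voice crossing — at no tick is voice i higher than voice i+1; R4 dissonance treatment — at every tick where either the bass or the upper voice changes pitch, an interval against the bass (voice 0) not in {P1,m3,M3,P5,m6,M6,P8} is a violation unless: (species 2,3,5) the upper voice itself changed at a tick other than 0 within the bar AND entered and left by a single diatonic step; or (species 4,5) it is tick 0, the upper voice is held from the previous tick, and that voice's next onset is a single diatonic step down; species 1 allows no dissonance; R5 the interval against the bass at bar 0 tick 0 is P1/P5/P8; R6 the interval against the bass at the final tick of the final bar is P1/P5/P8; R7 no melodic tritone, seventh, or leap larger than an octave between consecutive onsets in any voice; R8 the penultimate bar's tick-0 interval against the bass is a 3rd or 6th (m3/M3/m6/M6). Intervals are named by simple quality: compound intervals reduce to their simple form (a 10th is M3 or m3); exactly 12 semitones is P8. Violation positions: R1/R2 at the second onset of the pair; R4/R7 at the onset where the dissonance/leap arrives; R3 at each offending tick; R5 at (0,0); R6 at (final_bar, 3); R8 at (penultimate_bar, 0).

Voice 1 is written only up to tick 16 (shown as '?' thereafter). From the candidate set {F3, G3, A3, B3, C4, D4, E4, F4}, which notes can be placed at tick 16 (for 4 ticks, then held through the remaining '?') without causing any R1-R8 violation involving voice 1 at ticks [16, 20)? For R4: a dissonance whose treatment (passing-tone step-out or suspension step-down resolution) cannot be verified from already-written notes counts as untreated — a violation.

{A3, D4}

F3: violates R2,R7
G3: violates R4
A3: legal
B3: violates R4
C4: violates R2
D4: legal
E4: violates R4
F4: violates R1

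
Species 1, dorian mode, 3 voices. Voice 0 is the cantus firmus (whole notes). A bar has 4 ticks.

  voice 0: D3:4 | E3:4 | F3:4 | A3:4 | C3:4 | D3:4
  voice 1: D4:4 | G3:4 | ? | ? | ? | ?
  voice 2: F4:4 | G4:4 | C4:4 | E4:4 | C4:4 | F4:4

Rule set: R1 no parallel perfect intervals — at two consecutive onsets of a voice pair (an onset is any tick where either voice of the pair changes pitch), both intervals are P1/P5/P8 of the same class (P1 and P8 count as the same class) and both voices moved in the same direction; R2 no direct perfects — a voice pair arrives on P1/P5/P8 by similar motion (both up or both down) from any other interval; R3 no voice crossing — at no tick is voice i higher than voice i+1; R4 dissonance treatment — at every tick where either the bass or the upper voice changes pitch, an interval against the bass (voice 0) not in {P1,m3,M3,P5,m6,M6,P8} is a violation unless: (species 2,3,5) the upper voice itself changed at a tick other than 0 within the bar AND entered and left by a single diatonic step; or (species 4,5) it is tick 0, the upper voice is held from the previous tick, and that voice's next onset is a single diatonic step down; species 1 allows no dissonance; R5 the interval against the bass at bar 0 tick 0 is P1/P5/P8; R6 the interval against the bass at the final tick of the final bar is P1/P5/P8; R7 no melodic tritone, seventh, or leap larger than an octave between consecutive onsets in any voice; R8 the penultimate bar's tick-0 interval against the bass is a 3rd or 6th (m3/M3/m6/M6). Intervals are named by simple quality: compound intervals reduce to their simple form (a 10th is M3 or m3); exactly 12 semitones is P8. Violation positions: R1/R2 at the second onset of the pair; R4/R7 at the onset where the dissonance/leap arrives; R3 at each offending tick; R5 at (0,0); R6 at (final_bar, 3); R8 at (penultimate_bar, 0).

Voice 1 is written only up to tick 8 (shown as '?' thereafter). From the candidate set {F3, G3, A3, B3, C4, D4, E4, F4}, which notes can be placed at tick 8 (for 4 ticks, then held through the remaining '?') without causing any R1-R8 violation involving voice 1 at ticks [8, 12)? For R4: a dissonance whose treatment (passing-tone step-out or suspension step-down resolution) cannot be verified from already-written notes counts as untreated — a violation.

{A3}

F3: violates R2
G3: violates R4
A3: legal
B3: violates R4
C4: violates R2
D4: violates R3
E4: violates R3,R4
F4: violates R2,R3,R7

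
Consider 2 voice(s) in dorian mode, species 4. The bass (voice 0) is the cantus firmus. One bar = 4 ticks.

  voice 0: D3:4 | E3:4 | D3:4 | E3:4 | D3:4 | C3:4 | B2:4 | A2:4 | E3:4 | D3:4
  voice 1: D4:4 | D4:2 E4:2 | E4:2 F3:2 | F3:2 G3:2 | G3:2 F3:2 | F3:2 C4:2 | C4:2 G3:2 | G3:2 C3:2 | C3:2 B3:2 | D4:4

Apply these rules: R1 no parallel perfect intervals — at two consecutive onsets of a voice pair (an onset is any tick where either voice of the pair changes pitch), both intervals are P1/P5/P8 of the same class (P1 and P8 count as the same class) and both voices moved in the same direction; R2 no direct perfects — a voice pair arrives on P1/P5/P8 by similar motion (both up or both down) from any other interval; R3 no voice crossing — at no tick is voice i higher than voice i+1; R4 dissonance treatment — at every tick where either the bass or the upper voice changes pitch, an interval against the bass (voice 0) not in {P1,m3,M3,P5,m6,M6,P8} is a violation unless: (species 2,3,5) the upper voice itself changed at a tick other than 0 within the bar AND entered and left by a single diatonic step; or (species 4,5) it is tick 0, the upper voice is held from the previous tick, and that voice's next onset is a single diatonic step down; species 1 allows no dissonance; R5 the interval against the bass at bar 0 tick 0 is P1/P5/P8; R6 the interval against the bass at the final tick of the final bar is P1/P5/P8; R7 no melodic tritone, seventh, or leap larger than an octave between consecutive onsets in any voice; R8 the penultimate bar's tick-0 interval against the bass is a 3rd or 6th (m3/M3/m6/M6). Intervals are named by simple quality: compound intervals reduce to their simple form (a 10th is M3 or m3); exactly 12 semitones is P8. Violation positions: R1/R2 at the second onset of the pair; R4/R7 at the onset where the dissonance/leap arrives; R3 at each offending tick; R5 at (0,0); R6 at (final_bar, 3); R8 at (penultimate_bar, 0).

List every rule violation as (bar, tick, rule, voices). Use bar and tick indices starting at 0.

(1, 0, R4, (0, 1))
(2, 0, R4, (0, 1))
(2, 2, R7, (1,))
(3, 0, R4, (0, 1))
(5, 0, R4, (0, 1))
(6, 0, R4, (0, 1))
(7, 0, R4, (0, 1))
(8, 0, R3, (0, 1))
(8, 1, R3, (0, 1))
(8, 2, R7, (1,))

bar 0: v0=D3 v1=D4 downbeat P8
bar 1: v0=E3 v1=D4 downbeat m7
bar 2: v0=D3 v1=E4 downbeat M2
bar 3: v0=E3 v1=F3 downbeat m2
bar 4: v0=D3 v1=G3 downbeat P4
bar 5: v0=C3 v1=F3 downbeat P4
bar 6: v0=B2 v1=C4 downbeat m2
bar 7: v0=A2 v1=G3 downbeat m7
bar 8: v0=E3 v1=C3 downbeat M3
bar 9: v0=D3 v1=D4 downbeat P8
  -> R4 @ bar 1 tick 0 v(0, 1): E3/D4 m7 untreated
  -> R4 @ bar 2 tick 0 v(0, 1): D3/E4 M2 untreated
  -> R7 @ bar 2 tick 2 v(1,): E4->F3 leap 11st
  -> R4 @ bar 3 tick 0 v(0, 1): E3/F3 m2 untreated
  -> R4 @ bar 5 tick 0 v(0, 1): C3/F3 P4 untreated
  -> R4 @ bar 6 tick 0 v(0, 1): B2/C4 m2 untreated
  -> R4 @ bar 7 tick 0 v(0, 1): A2/G3 m7 untreated
  -> R3 @ bar 8 tick 0 v(0, 1): E3 above C3
  -> R3 @ bar 8 tick 1 v(0, 1): E3 above C3
  -> R7 @ bar 8 tick 2 v(1,): C3->B3 leap 11st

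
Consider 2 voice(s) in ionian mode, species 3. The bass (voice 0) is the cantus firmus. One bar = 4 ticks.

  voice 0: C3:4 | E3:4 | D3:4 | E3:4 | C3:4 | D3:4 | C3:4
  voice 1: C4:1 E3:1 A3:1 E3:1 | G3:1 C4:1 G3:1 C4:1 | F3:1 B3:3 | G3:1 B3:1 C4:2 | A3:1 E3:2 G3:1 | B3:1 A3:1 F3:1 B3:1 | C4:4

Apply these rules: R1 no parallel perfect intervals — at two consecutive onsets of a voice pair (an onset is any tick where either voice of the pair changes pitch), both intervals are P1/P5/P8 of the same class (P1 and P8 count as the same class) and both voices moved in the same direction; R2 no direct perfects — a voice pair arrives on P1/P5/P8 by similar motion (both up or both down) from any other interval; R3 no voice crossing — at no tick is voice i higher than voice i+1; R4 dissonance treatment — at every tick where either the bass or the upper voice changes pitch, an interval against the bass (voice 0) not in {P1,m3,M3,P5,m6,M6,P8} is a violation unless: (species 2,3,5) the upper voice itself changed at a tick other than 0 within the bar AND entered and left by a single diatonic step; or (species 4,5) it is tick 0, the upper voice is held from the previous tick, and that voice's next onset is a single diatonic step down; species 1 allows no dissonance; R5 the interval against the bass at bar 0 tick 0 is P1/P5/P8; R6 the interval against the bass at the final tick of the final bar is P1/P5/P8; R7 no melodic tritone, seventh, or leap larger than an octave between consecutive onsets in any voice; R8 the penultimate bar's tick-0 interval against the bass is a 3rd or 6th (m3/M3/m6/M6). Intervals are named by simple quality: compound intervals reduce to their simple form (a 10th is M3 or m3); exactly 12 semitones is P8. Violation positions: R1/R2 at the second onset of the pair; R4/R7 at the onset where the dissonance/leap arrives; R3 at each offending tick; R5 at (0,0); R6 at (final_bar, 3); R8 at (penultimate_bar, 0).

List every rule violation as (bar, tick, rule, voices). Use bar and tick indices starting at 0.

bar 0: v0=C3 v1=C4 downbeat P8
bar 1: v0=E3 v1=G3 downbeat m3
bar 2: v0=D3 v1=F3 downbeat m3
bar 3: v0=E3 v1=G3 downbeat m3
bar 4: v0=C3 v1=A3 downbeat M6
bar 5: v0=D3 v1=B3 downbeat M6
bar 6: v0=C3 v1=C4 downbeat P8
  -> R7 @ bar 2 tick 1 v(1,): F3->B3 leap 6st
  -> R7 @ bar 5 tick 3 v(1,): F3->B3 leap 6st

(2, 1, R7, (1,))
(5, 3, R7, (1,))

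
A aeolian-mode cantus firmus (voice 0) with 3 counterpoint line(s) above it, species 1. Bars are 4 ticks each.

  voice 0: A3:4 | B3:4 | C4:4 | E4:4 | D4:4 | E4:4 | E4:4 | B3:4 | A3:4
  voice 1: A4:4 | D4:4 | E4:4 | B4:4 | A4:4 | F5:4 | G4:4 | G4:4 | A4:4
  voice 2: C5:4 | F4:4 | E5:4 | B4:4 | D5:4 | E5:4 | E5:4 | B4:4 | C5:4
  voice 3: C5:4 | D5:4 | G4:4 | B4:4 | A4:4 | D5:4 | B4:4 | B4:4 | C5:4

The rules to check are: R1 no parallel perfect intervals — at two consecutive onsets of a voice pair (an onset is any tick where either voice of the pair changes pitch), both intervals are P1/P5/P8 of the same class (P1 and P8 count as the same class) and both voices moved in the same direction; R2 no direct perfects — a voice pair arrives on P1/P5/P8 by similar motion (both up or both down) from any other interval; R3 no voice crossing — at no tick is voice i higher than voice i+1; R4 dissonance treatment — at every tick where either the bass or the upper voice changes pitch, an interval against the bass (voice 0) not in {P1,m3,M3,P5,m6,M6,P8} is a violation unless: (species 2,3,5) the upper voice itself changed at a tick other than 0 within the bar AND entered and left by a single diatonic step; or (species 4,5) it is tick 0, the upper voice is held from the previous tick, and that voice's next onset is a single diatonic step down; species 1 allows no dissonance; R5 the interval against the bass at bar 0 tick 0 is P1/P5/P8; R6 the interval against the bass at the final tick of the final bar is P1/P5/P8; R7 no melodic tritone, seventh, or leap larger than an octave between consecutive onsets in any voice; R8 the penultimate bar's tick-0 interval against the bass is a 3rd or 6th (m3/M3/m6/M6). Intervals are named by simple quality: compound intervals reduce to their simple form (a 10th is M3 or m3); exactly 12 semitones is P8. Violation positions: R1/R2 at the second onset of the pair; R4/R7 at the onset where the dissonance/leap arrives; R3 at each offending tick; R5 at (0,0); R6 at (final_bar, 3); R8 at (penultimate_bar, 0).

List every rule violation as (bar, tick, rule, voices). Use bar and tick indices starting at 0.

bar 0: v0=A3 v1=A4 v2=C5 v3=C5 downbeat m3
bar 1: v0=B3 v1=D4 v2=F4 v3=D5 downbeat m3
bar 2: v0=C4 v1=E4 v2=E5 v3=G4 downbeat P5
bar 3: v0=E4 v1=B4 v2=B4 v3=B4 downbeat P5
bar 4: v0=D4 v1=A4 v2=D5 v3=A4 downbeat P5
bar 5: v0=E4 v1=F5 v2=E5 v3=D5 downbeat m7
bar 6: v0=E4 v1=G4 v2=E5 v3=B4 downbeat P5
bar 7: v0=B3 v1=G4 v2=B4 v3=B4 downbeat P8
bar 8: v0=A3 v1=A4 v2=C5 v3=C5 downbeat m3
  -> R5 @ bar 0 tick 0 v(0, 2): opens on m3
  -> R5 @ bar 0 tick 0 v(0, 3): opens on m3
  -> R4 @ bar 1 tick 0 v(0, 2): B3/F4 TT untreated
  -> R2 @ bar 2 tick 0 v(1, 2): D4/F4 m3 -> E4/E5 P8 similar
  -> R3 @ bar 2 tick 0 v(2, 3): E5 above G4
  -> R7 @ bar 2 tick 0 v(2,): F4->E5 leap 11st
  -> R3 @ bar 2 tick 1 v(2, 3): E5 above G4
  -> R3 @ bar 2 tick 2 v(2, 3): E5 above G4
  -> R3 @ bar 2 tick 3 v(2, 3): E5 above G4
  -> R1 @ bar 3 tick 0 v(0, 3): C4/G4 P5 -> E4/B4 P5 similar
  -> R2 @ bar 3 tick 0 v(0, 1): C4/E4 M3 -> E4/B4 P5 similar
  -> R2 @ bar 3 tick 0 v(1, 3): E4/G4 m3 -> B4/B4 P1 similar
  -> R1 @ bar 4 tick 0 v(0, 1): E4/B4 P5 -> D4/A4 P5 similar
  -> R1 @ bar 4 tick 0 v(0, 3): E4/B4 P5 -> D4/A4 P5 similar
  -> R1 @ bar 4 tick 0 v(1, 3): B4/B4 P1 -> A4/A4 P1 similar
  -> R3 @ bar 4 tick 0 v(2, 3): D5 above A4
  -> R3 @ bar 4 tick 1 v(2, 3): D5 above A4
  -> R3 @ bar 4 tick 2 v(2, 3): D5 above A4
  -> R3 @ bar 4 tick 3 v(2, 3): D5 above A4
  -> R1 @ bar 5 tick 0 v(0, 2): D4/D5 P8 -> E4/E5 P8 similar
  -> R3 @ bar 5 tick 0 v(1, 2): F5 above E5
  -> R3 @ bar 5 tick 0 v(2, 3): E5 above D5
  -> R4 @ bar 5 tick 0 v(0, 1): E4/F5 m2 untreated
  -> R4 @ bar 5 tick 0 v(0, 3): E4/D5 m7 untreated
  -> R3 @ bar 5 tick 1 v(1, 2): F5 above E5
  -> R3 @ bar 5 tick 1 v(2, 3): E5 above D5
  -> R3 @ bar 5 tick 2 v(1, 2): F5 above E5
  -> R3 @ bar 5 tick 2 v(2, 3): E5 above D5
  -> R3 @ bar 5 tick 3 v(1, 2): F5 above E5
  -> R3 @ bar 5 tick 3 v(2, 3): E5 above D5
  -> R3 @ bar 6 tick 0 v(2, 3): E5 above B4
  -> R7 @ bar 6 tick 0 v(1,): F5->G4 leap 10st
  -> R3 @ bar 6 tick 1 v(2, 3): E5 above B4
  -> R3 @ bar 6 tick 2 v(2, 3): E5 above B4
  -> R3 @ bar 6 tick 3 v(2, 3): E5 above B4
  -> R1 @ bar 7 tick 0 v(0, 2): E4/E5 P8 -> B3/B4 P8 similar
  -> R8 @ bar 7 tick 0 v(0, 2): penult P8 not 3rd/6th
  -> R8 @ bar 7 tick 0 v(0, 3): penult P8 not 3rd/6th
  -> R1 @ bar 8 tick 0 v(2, 3): B4/B4 P1 -> C5/C5 P1 similar
  -> R6 @ bar 8 tick 3 v(0, 2): closes on m3
  -> R6 @ bar 8 tick 3 v(0, 3): closes on m3

(0, 0, R5, (0, 2))
(0, 0, R5, (0, 3))
(1, 0, R4, (0, 2))
(2, 0, R2, (1, 2))
(2, 0, R3, (2, 3))
(2, 0, R7, (2,))
(2, 1, R3, (2, 3))
(2, 2, R3, (2, 3))
(2, 3, R3, (2, 3))
(3, 0, R1, (0, 3))
(3, 0, R2, (0, 1))
(3, 0, R2, (1, 3))
(4, 0, R1, (0, 1))
(4, 0, R1, (0, 3))
(4, 0, R1, (1, 3))
(4, 0, R3, (2, 3))
(4, 1, R3, (2, 3))
(4, 2, R3, (2, 3))
(4, 3, R3, (2, 3))
(5, 0, R1, (0, 2))
(5, 0, R3, (1, 2))
(5, 0, R3, (2, 3))
(5, 0, R4, (0, 1))
(5, 0, R4, (0, 3))
(5, 1, R3, (1, 2))
(5, 1, R3, (2, 3))
(5, 2, R3, (1, 2))
(5, 2, R3, (2, 3))
(5, 3, R3, (1, 2))
(5, 3, R3, (2, 3))
(6, 0, R3, (2, 3))
(6, 0, R7, (1,))
(6, 1, R3, (2, 3))
(6, 2, R3, (2, 3))
(6, 3, R3, (2, 3))
(7, 0, R1, (0, 2))
(7, 0, R8, (0, 2))
(7, 0, R8, (0, 3))
(8, 0, R1, (2, 3))
(8, 3, R6, (0, 2))
(8, 3, R6, (0, 3))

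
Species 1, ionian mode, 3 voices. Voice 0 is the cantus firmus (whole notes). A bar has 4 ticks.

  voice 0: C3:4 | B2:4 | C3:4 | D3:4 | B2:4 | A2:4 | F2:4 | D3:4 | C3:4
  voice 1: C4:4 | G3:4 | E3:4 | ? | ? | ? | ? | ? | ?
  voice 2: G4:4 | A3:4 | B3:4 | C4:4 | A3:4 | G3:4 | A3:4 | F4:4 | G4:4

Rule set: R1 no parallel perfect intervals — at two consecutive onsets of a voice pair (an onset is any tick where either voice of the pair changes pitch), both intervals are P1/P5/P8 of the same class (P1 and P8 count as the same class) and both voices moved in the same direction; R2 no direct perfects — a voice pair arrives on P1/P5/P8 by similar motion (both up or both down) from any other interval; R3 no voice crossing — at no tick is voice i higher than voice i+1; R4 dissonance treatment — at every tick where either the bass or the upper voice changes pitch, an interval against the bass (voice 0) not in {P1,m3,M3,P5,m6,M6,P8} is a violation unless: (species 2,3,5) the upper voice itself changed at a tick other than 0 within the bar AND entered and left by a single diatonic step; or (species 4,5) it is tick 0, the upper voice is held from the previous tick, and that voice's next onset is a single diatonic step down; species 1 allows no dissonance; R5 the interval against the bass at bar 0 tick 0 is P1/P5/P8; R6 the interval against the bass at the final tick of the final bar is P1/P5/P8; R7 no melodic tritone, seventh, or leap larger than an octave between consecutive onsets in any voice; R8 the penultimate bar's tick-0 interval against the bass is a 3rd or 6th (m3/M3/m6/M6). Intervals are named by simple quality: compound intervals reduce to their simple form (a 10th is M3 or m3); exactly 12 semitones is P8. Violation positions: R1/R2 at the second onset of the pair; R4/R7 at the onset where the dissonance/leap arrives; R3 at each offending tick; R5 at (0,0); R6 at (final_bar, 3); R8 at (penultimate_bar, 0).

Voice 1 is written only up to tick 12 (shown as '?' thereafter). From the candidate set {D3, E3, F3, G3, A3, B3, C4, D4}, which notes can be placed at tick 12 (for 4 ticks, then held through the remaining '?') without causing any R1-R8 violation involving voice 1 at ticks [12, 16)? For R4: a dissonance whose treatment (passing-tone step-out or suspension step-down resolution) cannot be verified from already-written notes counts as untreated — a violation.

D3: legal
E3: violates R4
F3: violates R1
G3: violates R4
A3: violates R2
B3: legal
C4: violates R2,R4
D4: violates R2,R3,R7

{B3, D3}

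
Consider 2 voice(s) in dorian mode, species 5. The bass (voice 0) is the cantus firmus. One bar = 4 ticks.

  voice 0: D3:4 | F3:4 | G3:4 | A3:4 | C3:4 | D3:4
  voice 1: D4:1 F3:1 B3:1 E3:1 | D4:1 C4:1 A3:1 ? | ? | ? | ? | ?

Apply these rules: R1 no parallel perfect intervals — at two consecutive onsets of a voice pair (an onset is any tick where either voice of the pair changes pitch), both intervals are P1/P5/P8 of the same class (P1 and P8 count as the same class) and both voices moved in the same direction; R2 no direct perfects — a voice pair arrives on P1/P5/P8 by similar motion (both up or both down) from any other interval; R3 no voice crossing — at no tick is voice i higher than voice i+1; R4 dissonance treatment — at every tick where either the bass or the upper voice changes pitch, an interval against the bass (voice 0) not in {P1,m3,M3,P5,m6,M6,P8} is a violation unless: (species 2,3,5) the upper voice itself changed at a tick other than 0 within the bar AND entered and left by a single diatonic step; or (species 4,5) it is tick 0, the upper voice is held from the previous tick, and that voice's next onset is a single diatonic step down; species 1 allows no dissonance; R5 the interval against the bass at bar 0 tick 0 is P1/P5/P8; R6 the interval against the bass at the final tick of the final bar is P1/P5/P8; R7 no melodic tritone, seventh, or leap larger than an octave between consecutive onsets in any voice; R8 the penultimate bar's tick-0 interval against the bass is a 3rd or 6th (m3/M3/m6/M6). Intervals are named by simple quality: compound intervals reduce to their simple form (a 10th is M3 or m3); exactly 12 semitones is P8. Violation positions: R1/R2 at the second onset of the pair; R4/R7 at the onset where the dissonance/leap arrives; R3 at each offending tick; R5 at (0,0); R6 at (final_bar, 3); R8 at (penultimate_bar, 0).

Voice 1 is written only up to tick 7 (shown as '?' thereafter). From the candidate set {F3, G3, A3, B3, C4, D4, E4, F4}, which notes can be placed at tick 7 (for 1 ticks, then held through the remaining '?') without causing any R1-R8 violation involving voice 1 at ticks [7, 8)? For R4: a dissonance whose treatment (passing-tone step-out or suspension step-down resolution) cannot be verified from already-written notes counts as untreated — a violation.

{A3, C4, D4, F3, F4}

F3: legal
G3: violates R4
A3: legal
B3: violates R4
C4: legal
D4: legal
E4: violates R4
F4: legal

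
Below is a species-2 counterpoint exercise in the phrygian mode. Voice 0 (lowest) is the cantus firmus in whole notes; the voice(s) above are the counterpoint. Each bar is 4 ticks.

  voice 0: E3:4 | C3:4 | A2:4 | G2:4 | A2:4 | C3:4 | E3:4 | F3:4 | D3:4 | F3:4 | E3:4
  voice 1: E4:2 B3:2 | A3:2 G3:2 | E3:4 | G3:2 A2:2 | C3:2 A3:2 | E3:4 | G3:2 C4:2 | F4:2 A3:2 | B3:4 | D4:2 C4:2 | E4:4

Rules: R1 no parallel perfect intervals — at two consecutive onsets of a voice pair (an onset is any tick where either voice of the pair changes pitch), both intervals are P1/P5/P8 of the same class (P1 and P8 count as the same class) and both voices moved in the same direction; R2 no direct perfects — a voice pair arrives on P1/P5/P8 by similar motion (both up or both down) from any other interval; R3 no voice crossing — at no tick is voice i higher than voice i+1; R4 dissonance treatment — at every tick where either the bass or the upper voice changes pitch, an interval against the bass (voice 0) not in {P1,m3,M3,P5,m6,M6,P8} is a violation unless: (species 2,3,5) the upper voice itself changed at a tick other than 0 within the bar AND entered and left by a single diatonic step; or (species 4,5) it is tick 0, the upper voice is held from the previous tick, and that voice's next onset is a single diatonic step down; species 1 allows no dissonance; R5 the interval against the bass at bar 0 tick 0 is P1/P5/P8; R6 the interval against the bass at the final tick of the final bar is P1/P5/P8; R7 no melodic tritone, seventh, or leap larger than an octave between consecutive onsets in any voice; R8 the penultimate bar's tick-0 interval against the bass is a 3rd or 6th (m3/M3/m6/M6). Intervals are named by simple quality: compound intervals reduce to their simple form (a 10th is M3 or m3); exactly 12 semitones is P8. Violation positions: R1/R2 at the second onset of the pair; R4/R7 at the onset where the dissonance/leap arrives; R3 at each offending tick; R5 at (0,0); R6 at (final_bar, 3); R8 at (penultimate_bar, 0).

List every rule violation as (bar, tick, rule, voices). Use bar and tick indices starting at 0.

(2, 0, R1, (0, 1))
(3, 2, R4, (0, 1))
(3, 2, R7, (1,))
(7, 0, R2, (0, 1))

bar 0: v0=E3 v1=E4 downbeat P8
bar 1: v0=C3 v1=A3 downbeat M6
bar 2: v0=A2 v1=E3 downbeat P5
bar 3: v0=G2 v1=G3 downbeat P8
bar 4: v0=A2 v1=C3 downbeat m3
bar 5: v0=C3 v1=E3 downbeat M3
bar 6: v0=E3 v1=G3 downbeat m3
bar 7: v0=F3 v1=F4 downbeat P8
bar 8: v0=D3 v1=B3 downbeat M6
bar 9: v0=F3 v1=D4 downbeat M6
bar 10: v0=E3 v1=E4 downbeat P8
  -> R1 @ bar 2 tick 0 v(0, 1): C3/G3 P5 -> A2/E3 P5 similar
  -> R4 @ bar 3 tick 2 v(0, 1): G2/A2 M2 untreated
  -> R7 @ bar 3 tick 2 v(1,): G3->A2 leap 10st
  -> R2 @ bar 7 tick 0 v(0, 1): E3/C4 m6 -> F3/F4 P8 similar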